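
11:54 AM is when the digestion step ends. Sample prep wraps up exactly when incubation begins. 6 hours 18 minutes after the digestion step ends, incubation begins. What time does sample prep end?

6:12 PM

Incubation starts at 11:54 AM + 378 min = 6:12 PM.
So sample prep ends at 6:12 PM.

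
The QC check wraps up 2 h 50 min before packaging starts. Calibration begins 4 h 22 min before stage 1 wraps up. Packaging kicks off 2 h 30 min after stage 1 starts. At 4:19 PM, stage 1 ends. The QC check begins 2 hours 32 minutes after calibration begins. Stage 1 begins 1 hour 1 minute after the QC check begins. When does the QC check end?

Calibration starts at 4:19 PM − 262 min = 11:57 AM.
The QC check starts at 11:57 AM + 152 min = 2:29 PM.
Stage 1 starts at 2:29 PM + 61 min = 3:30 PM.
Packaging starts at 3:30 PM + 150 min = 6:00 PM.
The QC check ends at 6:00 PM − 170 min = 3:10 PM.

3:10 PM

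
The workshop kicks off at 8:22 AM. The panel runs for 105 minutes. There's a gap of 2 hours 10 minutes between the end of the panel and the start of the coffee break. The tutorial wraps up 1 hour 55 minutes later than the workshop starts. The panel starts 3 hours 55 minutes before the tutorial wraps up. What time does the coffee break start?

The tutorial ends at 8:22 AM + 115 min = 10:17 AM.
The panel starts at 10:17 AM − 235 min = 6:22 AM.
The panel ends at 6:22 AM + 105 min = 8:07 AM.
The coffee break starts at 8:07 AM + 130 min = 10:17 AM.

10:17 AM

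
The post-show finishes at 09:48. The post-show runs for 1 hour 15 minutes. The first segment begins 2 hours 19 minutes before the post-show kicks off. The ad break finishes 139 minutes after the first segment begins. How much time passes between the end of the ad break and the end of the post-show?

The post-show starts at 09:48 − 75 min = 08:33.
The first segment starts at 08:33 − 139 min = 06:14.
The ad break ends at 06:14 + 139 min = 08:33.
From 08:33 to 09:48 is 1 h 15 min.

1 h 15 min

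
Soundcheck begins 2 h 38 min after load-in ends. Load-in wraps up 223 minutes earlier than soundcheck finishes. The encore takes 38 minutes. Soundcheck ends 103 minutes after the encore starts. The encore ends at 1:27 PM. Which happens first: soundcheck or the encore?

the encore

The encore starts at 1:27 PM − 38 min = 12:49 PM.
Soundcheck ends at 12:49 PM + 103 min = 2:32 PM.
Load-in ends at 2:32 PM − 223 min = 10:49 AM.
Soundcheck starts at 10:49 AM + 158 min = 1:27 PM.
Soundcheck starts at 1:27 PM and the encore starts at 12:49 PM, so the encore is first.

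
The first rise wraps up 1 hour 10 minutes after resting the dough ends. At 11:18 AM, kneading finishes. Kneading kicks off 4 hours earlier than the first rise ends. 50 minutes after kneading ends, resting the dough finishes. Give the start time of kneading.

9:18 AM

Resting the dough ends at 11:18 AM + 50 min = 12:08 PM.
The first rise ends at 12:08 PM + 70 min = 1:18 PM.
Kneading starts at 1:18 PM − 240 min = 9:18 AM.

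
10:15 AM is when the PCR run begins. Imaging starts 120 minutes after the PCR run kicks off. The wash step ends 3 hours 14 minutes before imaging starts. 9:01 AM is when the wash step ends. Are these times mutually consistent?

Yes

Imaging starts at 10:15 AM + 120 min = 12:15 PM.
The wash step ends at 12:15 PM − 194 min = 9:01 AM.
That matches the stated 9:01 AM, so the schedule is consistent.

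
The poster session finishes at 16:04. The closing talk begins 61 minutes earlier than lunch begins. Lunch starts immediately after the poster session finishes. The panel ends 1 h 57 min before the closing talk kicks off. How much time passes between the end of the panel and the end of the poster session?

Lunch starts at 16:04.
The closing talk starts at 16:04 − 61 min = 15:03.
The panel ends at 15:03 − 117 min = 13:06.
From 13:06 to 16:04 is 2 hours 58 minutes.

2 hours 58 minutes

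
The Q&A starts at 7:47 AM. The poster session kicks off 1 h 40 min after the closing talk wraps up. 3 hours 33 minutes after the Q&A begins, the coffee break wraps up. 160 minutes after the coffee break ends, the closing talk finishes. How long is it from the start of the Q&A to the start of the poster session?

7 hours 53 minutes

The coffee break ends at 7:47 AM + 213 min = 11:20 AM.
The closing talk ends at 11:20 AM + 160 min = 2:00 PM.
The poster session starts at 2:00 PM + 100 min = 3:40 PM.
From 7:47 AM to 3:40 PM is 7 hours 53 minutes.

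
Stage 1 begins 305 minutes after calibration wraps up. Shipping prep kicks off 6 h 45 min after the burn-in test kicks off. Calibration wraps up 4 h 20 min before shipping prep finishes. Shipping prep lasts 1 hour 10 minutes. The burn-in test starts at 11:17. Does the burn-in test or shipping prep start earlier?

the burn-in test

Shipping prep starts at 11:17 + 405 min = 18:02.
The burn-in test starts at 11:17 and shipping prep starts at 18:02, so the burn-in test is first.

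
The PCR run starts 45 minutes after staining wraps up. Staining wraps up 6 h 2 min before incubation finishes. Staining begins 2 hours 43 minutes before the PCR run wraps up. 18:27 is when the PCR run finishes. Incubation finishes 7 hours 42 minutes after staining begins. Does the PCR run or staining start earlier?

staining

Staining starts at 18:27 − 163 min = 15:44.
Incubation ends at 15:44 + 462 min = 23:26.
Staining ends at 23:26 − 362 min = 17:24.
The PCR run starts at 17:24 + 45 min = 18:09.
The PCR run starts at 18:09 and staining starts at 15:44, so staining is first.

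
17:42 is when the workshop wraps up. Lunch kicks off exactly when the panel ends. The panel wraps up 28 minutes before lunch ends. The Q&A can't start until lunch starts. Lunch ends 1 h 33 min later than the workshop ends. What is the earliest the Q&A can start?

18:47

Lunch ends at 17:42 + 93 min = 19:15.
The panel ends at 19:15 − 28 min = 18:47.
So lunch starts at 18:47.
The Q&A is bounded by lunch, so the earliest it can start is 18:47.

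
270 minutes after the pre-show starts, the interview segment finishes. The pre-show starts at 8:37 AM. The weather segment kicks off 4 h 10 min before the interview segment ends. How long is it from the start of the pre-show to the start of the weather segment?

20 minutes

The interview segment ends at 8:37 AM + 270 min = 1:07 PM.
The weather segment starts at 1:07 PM − 250 min = 8:57 AM.
From 8:37 AM to 8:57 AM is 20 minutes.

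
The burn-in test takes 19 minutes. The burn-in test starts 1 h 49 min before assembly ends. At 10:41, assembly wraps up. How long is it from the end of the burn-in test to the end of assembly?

The burn-in test starts at 10:41 − 109 min = 08:52.
The burn-in test ends at 08:52 + 19 min = 09:11.
From 09:11 to 10:41 is 90 minutes.

90 minutes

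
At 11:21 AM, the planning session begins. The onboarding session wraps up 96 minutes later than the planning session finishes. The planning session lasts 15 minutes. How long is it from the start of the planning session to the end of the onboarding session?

The planning session ends at 11:21 AM + 15 min = 11:36 AM.
The onboarding session ends at 11:36 AM + 96 min = 1:12 PM.
From 11:21 AM to 1:12 PM is 1 h 51 min.

1 h 51 min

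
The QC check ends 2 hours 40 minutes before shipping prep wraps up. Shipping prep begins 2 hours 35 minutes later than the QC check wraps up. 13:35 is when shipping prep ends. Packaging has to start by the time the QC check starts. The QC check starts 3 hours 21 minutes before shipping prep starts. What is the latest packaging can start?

The QC check ends at 13:35 − 160 min = 10:55.
Shipping prep starts at 10:55 + 155 min = 13:30.
The QC check starts at 13:30 − 201 min = 10:09.
Packaging is bounded by the QC check, so the latest it can start is 10:09.

10:09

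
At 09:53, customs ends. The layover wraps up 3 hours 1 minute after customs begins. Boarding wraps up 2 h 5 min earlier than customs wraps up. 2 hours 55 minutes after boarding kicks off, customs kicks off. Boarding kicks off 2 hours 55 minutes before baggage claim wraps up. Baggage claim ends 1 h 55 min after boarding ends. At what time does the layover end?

12:44

Boarding ends at 09:53 − 125 min = 07:48.
Baggage claim ends at 07:48 + 115 min = 09:43.
Boarding starts at 09:43 − 175 min = 06:48.
Customs starts at 06:48 + 175 min = 09:43.
The layover ends at 09:43 + 181 min = 12:44.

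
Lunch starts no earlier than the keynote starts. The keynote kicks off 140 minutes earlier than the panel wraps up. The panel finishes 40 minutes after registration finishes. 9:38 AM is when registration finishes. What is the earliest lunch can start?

The panel ends at 9:38 AM + 40 min = 10:18 AM.
The keynote starts at 10:18 AM − 140 min = 7:58 AM.
Lunch is bounded by the keynote, so the earliest it can start is 7:58 AM.

7:58 AM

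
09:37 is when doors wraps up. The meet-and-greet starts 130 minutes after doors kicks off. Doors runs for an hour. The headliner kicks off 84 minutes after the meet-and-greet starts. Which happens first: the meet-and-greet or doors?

doors

Doors starts at 09:37 − 60 min = 08:37.
The meet-and-greet starts at 08:37 + 130 min = 10:47.
The meet-and-greet starts at 10:47 and doors starts at 08:37, so doors is first.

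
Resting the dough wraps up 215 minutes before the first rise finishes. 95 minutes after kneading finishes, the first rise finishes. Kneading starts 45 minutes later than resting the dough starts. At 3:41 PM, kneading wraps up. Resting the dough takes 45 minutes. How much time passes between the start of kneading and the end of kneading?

The first rise ends at 3:41 PM + 95 min = 5:16 PM.
Resting the dough ends at 5:16 PM − 215 min = 1:41 PM.
Resting the dough starts at 1:41 PM − 45 min = 12:56 PM.
Kneading starts at 12:56 PM + 45 min = 1:41 PM.
From 1:41 PM to 3:41 PM is 120 minutes.

120 minutes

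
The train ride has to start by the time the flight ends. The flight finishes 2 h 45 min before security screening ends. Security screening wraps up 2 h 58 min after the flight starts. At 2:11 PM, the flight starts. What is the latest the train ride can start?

2:24 PM

Security screening ends at 2:11 PM + 178 min = 5:09 PM.
The flight ends at 5:09 PM − 165 min = 2:24 PM.
The train ride is bounded by the flight, so the latest it can start is 2:24 PM.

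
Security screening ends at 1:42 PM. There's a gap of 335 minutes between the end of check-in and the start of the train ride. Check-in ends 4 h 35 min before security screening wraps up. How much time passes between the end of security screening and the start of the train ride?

Check-in ends at 1:42 PM − 275 min = 9:07 AM.
The train ride starts at 9:07 AM + 335 min = 2:42 PM.
From 1:42 PM to 2:42 PM is 60 minutes.

60 minutes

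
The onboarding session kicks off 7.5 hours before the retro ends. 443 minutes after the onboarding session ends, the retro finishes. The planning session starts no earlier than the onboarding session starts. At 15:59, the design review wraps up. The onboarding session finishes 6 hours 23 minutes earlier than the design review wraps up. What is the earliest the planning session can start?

09:29

The onboarding session ends at 15:59 − 383 min = 09:36.
The retro ends at 09:36 + 443 min = 16:59.
The onboarding session starts at 16:59 − 450 min = 09:29.
The planning session is bounded by the onboarding session, so the earliest it can start is 09:29.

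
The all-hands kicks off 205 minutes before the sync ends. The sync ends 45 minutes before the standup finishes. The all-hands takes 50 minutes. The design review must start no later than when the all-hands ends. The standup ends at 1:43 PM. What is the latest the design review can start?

10:23 AM

The sync ends at 1:43 PM − 45 min = 12:58 PM.
The all-hands starts at 12:58 PM − 205 min = 9:33 AM.
The all-hands ends at 9:33 AM + 50 min = 10:23 AM.
The design review is bounded by the all-hands, so the latest it can start is 10:23 AM.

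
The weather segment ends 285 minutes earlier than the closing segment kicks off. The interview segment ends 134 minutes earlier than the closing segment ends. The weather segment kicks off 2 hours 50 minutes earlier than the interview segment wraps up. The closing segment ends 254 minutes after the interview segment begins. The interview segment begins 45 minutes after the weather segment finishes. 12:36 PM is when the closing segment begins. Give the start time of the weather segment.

7:46 AM

The weather segment ends at 12:36 PM − 285 min = 7:51 AM.
The interview segment starts at 7:51 AM + 45 min = 8:36 AM.
The closing segment ends at 8:36 AM + 254 min = 12:50 PM.
The interview segment ends at 12:50 PM − 134 min = 10:36 AM.
The weather segment starts at 10:36 AM − 170 min = 7:46 AM.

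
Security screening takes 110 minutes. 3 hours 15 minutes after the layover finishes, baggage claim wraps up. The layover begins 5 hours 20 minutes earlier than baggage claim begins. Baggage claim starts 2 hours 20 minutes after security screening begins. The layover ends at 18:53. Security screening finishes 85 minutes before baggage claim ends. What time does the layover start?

Baggage claim ends at 18:53 + 195 min = 22:08.
Security screening ends at 22:08 − 85 min = 20:43.
Security screening starts at 20:43 − 110 min = 18:53.
Baggage claim starts at 18:53 + 140 min = 21:13.
The layover starts at 21:13 − 320 min = 15:53.

15:53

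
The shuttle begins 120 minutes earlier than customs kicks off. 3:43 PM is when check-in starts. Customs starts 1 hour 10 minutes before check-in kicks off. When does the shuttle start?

Customs starts at 3:43 PM − 70 min = 2:33 PM.
The shuttle starts at 2:33 PM − 120 min = 12:33 PM.

12:33 PM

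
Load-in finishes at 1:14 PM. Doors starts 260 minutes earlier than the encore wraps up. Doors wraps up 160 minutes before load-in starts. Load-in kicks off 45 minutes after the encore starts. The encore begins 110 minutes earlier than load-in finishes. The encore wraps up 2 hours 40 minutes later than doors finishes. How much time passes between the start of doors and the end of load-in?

325 minutes

The encore starts at 1:14 PM − 110 min = 11:24 AM.
Load-in starts at 11:24 AM + 45 min = 12:09 PM.
Doors ends at 12:09 PM − 160 min = 9:29 AM.
The encore ends at 9:29 AM + 160 min = 12:09 PM.
Doors starts at 12:09 PM − 260 min = 7:49 AM.
From 7:49 AM to 1:14 PM is 325 minutes.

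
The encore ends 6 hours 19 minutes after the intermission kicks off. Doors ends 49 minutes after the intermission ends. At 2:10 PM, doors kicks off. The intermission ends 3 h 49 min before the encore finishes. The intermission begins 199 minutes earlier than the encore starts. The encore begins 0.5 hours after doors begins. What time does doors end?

The encore starts at 2:10 PM + 30 min = 2:40 PM.
The intermission starts at 2:40 PM − 199 min = 11:21 AM.
The encore ends at 11:21 AM + 379 min = 5:40 PM.
The intermission ends at 5:40 PM − 229 min = 1:51 PM.
Doors ends at 1:51 PM + 49 min = 2:40 PM.

2:40 PM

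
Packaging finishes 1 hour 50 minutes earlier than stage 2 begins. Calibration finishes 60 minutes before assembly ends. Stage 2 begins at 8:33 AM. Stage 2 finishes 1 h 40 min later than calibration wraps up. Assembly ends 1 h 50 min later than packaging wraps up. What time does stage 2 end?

Packaging ends at 8:33 AM − 110 min = 6:43 AM.
Assembly ends at 6:43 AM + 110 min = 8:33 AM.
Calibration ends at 8:33 AM − 60 min = 7:33 AM.
Stage 2 ends at 7:33 AM + 100 min = 9:13 AM.

9:13 AM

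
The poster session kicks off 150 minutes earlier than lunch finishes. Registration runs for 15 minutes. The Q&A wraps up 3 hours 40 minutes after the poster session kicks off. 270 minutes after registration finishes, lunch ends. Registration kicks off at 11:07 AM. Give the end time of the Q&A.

Registration ends at 11:07 AM + 15 min = 11:22 AM.
Lunch ends at 11:22 AM + 270 min = 3:52 PM.
The poster session starts at 3:52 PM − 150 min = 1:22 PM.
The Q&A ends at 1:22 PM + 220 min = 5:02 PM.

5:02 PM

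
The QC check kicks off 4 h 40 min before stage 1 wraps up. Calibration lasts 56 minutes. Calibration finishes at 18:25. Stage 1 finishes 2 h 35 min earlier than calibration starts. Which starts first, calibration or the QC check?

the QC check

Calibration starts at 18:25 − 56 min = 17:29.
Stage 1 ends at 17:29 − 155 min = 14:54.
The QC check starts at 14:54 − 280 min = 10:14.
Calibration starts at 17:29 and the QC check starts at 10:14, so the QC check is first.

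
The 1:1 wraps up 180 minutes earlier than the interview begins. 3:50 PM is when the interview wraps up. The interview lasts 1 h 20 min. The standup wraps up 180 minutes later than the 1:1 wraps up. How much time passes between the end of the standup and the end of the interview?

The interview starts at 3:50 PM − 80 min = 2:30 PM.
The 1:1 ends at 2:30 PM − 180 min = 11:30 AM.
The standup ends at 11:30 AM + 180 min = 2:30 PM.
From 2:30 PM to 3:50 PM is 1 hour 20 minutes.

1 hour 20 minutes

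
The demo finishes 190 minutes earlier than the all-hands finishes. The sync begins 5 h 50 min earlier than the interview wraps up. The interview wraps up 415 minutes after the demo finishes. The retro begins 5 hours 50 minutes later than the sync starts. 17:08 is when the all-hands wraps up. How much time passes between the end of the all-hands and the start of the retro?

225 minutes

The demo ends at 17:08 − 190 min = 13:58.
The interview ends at 13:58 + 415 min = 20:53.
The sync starts at 20:53 − 350 min = 15:03.
The retro starts at 15:03 + 350 min = 20:53.
From 17:08 to 20:53 is 225 minutes.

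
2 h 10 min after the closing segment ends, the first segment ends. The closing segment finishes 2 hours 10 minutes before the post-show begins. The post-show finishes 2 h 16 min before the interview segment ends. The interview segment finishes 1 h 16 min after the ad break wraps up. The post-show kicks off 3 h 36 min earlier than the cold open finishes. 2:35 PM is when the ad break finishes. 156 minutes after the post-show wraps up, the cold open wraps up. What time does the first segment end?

The interview segment ends at 2:35 PM + 76 min = 3:51 PM.
The post-show ends at 3:51 PM − 136 min = 1:35 PM.
The cold open ends at 1:35 PM + 156 min = 4:11 PM.
The post-show starts at 4:11 PM − 216 min = 12:35 PM.
The closing segment ends at 12:35 PM − 130 min = 10:25 AM.
The first segment ends at 10:25 AM + 130 min = 12:35 PM.

12:35 PM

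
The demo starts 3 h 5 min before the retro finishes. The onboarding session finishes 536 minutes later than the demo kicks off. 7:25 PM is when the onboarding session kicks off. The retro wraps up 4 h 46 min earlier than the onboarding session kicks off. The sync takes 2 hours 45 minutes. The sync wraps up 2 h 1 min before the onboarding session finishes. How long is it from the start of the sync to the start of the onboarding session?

221 minutes

The retro ends at 7:25 PM − 286 min = 2:39 PM.
The demo starts at 2:39 PM − 185 min = 11:34 AM.
The onboarding session ends at 11:34 AM + 536 min = 8:30 PM.
The sync ends at 8:30 PM − 121 min = 6:29 PM.
The sync starts at 6:29 PM − 165 min = 3:44 PM.
From 3:44 PM to 7:25 PM is 221 minutes.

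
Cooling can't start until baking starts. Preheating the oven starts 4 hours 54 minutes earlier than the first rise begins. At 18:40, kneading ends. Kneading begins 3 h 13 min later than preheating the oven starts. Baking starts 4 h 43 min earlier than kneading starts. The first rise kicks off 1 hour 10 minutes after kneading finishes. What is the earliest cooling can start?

The first rise starts at 18:40 + 70 min = 19:50.
Preheating the oven starts at 19:50 − 294 min = 14:56.
Kneading starts at 14:56 + 193 min = 18:09.
Baking starts at 18:09 − 283 min = 13:26.
Cooling is bounded by baking, so the earliest it can start is 13:26.

13:26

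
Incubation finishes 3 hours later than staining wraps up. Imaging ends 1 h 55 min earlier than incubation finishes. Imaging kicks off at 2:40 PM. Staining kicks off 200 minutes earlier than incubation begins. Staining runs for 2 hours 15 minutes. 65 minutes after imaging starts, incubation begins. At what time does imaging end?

Incubation starts at 2:40 PM + 65 min = 3:45 PM.
Staining starts at 3:45 PM − 200 min = 12:25 PM.
Staining ends at 12:25 PM + 135 min = 2:40 PM.
Incubation ends at 2:40 PM + 180 min = 5:40 PM.
Imaging ends at 5:40 PM − 115 min = 3:45 PM.

3:45 PM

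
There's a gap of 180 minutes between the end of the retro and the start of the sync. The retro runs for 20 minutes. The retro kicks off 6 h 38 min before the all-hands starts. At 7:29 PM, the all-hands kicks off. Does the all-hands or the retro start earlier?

the retro

The retro starts at 7:29 PM − 398 min = 12:51 PM.
The all-hands starts at 7:29 PM and the retro starts at 12:51 PM, so the retro is first.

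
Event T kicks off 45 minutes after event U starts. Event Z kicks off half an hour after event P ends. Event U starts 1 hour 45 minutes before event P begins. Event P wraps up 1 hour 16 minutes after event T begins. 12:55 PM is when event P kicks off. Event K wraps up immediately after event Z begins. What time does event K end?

Event U starts at 12:55 PM − 105 min = 11:10 AM.
Event T starts at 11:10 AM + 45 min = 11:55 AM.
Event P ends at 11:55 AM + 76 min = 1:11 PM.
Event Z starts at 1:11 PM + 30 min = 1:41 PM.
So event K ends at 1:41 PM.

1:41 PM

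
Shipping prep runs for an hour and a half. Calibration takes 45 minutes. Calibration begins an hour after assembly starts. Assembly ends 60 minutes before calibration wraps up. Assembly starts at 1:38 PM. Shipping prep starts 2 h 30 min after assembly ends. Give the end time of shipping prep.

Calibration starts at 1:38 PM + 60 min = 2:38 PM.
Calibration ends at 2:38 PM + 45 min = 3:23 PM.
Assembly ends at 3:23 PM − 60 min = 2:23 PM.
Shipping prep starts at 2:23 PM + 150 min = 4:53 PM.
Shipping prep ends at 4:53 PM + 90 min = 6:23 PM.

6:23 PM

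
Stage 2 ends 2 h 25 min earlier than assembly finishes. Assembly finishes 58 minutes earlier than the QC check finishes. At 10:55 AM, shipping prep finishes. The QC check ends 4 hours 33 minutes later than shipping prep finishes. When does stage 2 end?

12:05 PM

The QC check ends at 10:55 AM + 273 min = 3:28 PM.
Assembly ends at 3:28 PM − 58 min = 2:30 PM.
Stage 2 ends at 2:30 PM − 145 min = 12:05 PM.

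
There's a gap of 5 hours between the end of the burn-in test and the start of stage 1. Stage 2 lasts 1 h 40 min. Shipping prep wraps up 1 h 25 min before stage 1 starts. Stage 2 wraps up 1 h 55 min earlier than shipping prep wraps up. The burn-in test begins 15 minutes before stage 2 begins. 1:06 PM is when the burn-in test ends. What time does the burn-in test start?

12:51 PM

Stage 1 starts at 1:06 PM + 300 min = 6:06 PM.
Shipping prep ends at 6:06 PM − 85 min = 4:41 PM.
Stage 2 ends at 4:41 PM − 115 min = 2:46 PM.
Stage 2 starts at 2:46 PM − 100 min = 1:06 PM.
The burn-in test starts at 1:06 PM − 15 min = 12:51 PM.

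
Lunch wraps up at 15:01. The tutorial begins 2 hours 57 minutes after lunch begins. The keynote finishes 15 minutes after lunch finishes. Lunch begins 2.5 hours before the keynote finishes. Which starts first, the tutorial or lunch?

lunch

The keynote ends at 15:01 + 15 min = 15:16.
Lunch starts at 15:16 − 150 min = 12:46.
The tutorial starts at 12:46 + 177 min = 15:43.
The tutorial starts at 15:43 and lunch starts at 12:46, so lunch is first.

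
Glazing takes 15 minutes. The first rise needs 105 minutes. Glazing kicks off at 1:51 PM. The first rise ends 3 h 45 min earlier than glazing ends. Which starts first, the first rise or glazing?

Glazing ends at 1:51 PM + 15 min = 2:06 PM.
The first rise ends at 2:06 PM − 225 min = 10:21 AM.
The first rise starts at 10:21 AM − 105 min = 8:36 AM.
The first rise starts at 8:36 AM and glazing starts at 1:51 PM, so the first rise is first.

the first rise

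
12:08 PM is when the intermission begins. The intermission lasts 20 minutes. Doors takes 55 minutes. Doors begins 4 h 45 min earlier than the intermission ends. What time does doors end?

The intermission ends at 12:08 PM + 20 min = 12:28 PM.
Doors starts at 12:28 PM − 285 min = 7:43 AM.
Doors ends at 7:43 AM + 55 min = 8:38 AM.

8:38 AM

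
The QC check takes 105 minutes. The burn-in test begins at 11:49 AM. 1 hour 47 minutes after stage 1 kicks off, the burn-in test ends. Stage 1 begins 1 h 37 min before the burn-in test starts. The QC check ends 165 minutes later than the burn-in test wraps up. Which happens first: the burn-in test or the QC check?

the burn-in test

Stage 1 starts at 11:49 AM − 97 min = 10:12 AM.
The burn-in test ends at 10:12 AM + 107 min = 11:59 AM.
The QC check ends at 11:59 AM + 165 min = 2:44 PM.
The QC check starts at 2:44 PM − 105 min = 12:59 PM.
The burn-in test starts at 11:49 AM and the QC check starts at 12:59 PM, so the burn-in test is first.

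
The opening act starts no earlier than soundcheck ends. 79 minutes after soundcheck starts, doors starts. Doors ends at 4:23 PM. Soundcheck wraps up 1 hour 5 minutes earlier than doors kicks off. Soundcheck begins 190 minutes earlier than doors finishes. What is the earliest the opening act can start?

Soundcheck starts at 4:23 PM − 190 min = 1:13 PM.
Doors starts at 1:13 PM + 79 min = 2:32 PM.
Soundcheck ends at 2:32 PM − 65 min = 1:27 PM.
The opening act is bounded by soundcheck, so the earliest it can start is 1:27 PM.

1:27 PM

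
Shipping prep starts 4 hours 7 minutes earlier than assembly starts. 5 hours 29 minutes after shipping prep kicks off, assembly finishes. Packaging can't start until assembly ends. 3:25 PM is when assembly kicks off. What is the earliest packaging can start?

4:47 PM

Shipping prep starts at 3:25 PM − 247 min = 11:18 AM.
Assembly ends at 11:18 AM + 329 min = 4:47 PM.
Packaging is bounded by assembly, so the earliest it can start is 4:47 PM.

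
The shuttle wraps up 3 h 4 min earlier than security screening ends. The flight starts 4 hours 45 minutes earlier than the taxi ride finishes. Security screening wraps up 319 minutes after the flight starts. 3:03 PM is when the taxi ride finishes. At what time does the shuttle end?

The flight starts at 3:03 PM − 285 min = 10:18 AM.
Security screening ends at 10:18 AM + 319 min = 3:37 PM.
The shuttle ends at 3:37 PM − 184 min = 12:33 PM.

12:33 PM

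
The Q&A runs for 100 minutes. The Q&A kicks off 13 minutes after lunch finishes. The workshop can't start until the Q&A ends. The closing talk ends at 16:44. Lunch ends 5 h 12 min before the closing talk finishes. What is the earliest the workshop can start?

Lunch ends at 16:44 − 312 min = 11:32.
The Q&A starts at 11:32 + 13 min = 11:45.
The Q&A ends at 11:45 + 100 min = 13:25.
The workshop is bounded by the Q&A, so the earliest it can start is 13:25.

13:25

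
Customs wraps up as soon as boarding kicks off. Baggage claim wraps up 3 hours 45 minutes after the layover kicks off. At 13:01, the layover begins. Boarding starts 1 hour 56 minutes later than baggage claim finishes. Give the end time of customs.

18:42

Baggage claim ends at 13:01 + 225 min = 16:46.
Boarding starts at 16:46 + 116 min = 18:42.
So customs ends at 18:42.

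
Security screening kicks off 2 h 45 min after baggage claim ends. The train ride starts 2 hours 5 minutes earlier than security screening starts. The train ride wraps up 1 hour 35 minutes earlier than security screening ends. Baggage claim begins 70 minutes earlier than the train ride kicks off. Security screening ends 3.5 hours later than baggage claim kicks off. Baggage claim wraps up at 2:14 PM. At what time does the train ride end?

Security screening starts at 2:14 PM + 165 min = 4:59 PM.
The train ride starts at 4:59 PM − 125 min = 2:54 PM.
Baggage claim starts at 2:54 PM − 70 min = 1:44 PM.
Security screening ends at 1:44 PM + 210 min = 5:14 PM.
The train ride ends at 5:14 PM − 95 min = 3:39 PM.

3:39 PM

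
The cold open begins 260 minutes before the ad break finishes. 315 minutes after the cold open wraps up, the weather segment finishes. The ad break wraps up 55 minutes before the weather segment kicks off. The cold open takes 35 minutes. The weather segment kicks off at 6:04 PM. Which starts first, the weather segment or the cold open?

The ad break ends at 6:04 PM − 55 min = 5:09 PM.
The cold open starts at 5:09 PM − 260 min = 12:49 PM.
The weather segment starts at 6:04 PM and the cold open starts at 12:49 PM, so the cold open is first.

the cold open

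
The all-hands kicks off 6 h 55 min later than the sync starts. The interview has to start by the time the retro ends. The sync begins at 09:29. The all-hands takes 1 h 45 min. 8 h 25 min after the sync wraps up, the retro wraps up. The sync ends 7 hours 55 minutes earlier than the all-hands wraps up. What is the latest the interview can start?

18:39

The all-hands starts at 09:29 + 415 min = 16:24.
The all-hands ends at 16:24 + 105 min = 18:09.
The sync ends at 18:09 − 475 min = 10:14.
The retro ends at 10:14 + 505 min = 18:39.
The interview is bounded by the retro, so the latest it can start is 18:39.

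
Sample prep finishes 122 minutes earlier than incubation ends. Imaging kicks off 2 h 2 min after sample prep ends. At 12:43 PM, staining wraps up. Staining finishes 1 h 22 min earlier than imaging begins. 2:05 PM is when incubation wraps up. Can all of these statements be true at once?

Yes

Sample prep ends at 2:05 PM − 122 min = 12:03 PM.
Imaging starts at 12:03 PM + 122 min = 2:05 PM.
Staining ends at 2:05 PM − 82 min = 12:43 PM.
That matches the stated 12:43 PM, so the schedule is consistent.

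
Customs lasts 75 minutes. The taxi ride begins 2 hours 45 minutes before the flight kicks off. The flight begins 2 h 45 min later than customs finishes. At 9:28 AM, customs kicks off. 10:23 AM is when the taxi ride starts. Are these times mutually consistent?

No

Customs ends at 9:28 AM + 75 min = 10:43 AM.
The flight starts at 10:43 AM + 165 min = 1:28 PM.
The taxi ride starts at 1:28 PM − 165 min = 10:43 AM.
But the taxi ride is also said to start at 10:23 AM — a 20-minute conflict.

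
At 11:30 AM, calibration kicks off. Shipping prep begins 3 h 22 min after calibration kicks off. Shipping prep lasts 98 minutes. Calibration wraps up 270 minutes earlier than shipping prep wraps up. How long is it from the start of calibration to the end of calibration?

Shipping prep starts at 11:30 AM + 202 min = 2:52 PM.
Shipping prep ends at 2:52 PM + 98 min = 4:30 PM.
Calibration ends at 4:30 PM − 270 min = 12:00 PM.
From 11:30 AM to 12:00 PM is 30 minutes.

30 minutes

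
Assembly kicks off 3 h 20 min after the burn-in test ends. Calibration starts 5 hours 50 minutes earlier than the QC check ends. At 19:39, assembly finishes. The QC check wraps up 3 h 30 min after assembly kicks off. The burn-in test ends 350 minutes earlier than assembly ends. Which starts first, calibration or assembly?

calibration

The burn-in test ends at 19:39 − 350 min = 13:49.
Assembly starts at 13:49 + 200 min = 17:09.
The QC check ends at 17:09 + 210 min = 20:39.
Calibration starts at 20:39 − 350 min = 14:49.
Calibration starts at 14:49 and assembly starts at 17:09, so calibration is first.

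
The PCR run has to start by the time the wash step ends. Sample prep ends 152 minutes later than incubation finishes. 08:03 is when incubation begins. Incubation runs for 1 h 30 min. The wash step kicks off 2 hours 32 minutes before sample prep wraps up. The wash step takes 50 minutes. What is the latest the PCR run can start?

Incubation ends at 08:03 + 90 min = 09:33.
Sample prep ends at 09:33 + 152 min = 12:05.
The wash step starts at 12:05 − 152 min = 09:33.
The wash step ends at 09:33 + 50 min = 10:23.
The PCR run is bounded by the wash step, so the latest it can start is 10:23.

10:23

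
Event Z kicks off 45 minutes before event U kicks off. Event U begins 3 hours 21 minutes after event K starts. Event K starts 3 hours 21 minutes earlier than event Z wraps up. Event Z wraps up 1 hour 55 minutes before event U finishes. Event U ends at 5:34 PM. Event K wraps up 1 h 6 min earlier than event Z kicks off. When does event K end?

1:48 PM

Event Z ends at 5:34 PM − 115 min = 3:39 PM.
Event K starts at 3:39 PM − 201 min = 12:18 PM.
Event U starts at 12:18 PM + 201 min = 3:39 PM.
Event Z starts at 3:39 PM − 45 min = 2:54 PM.
Event K ends at 2:54 PM − 66 min = 1:48 PM.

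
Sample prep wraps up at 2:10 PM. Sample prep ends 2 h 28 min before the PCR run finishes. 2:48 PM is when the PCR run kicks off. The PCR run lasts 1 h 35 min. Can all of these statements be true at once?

The PCR run ends at 2:48 PM + 95 min = 4:23 PM.
Sample prep ends at 4:23 PM − 148 min = 1:55 PM.
But sample prep is also said to end at 2:10 PM — a 15-minute conflict.

No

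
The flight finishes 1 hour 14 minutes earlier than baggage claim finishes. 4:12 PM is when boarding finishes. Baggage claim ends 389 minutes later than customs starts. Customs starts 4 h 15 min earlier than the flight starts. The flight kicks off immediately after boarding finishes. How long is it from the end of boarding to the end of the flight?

The flight starts at 4:12 PM.
Customs starts at 4:12 PM − 255 min = 11:57 AM.
Baggage claim ends at 11:57 AM + 389 min = 6:26 PM.
The flight ends at 6:26 PM − 74 min = 5:12 PM.
From 4:12 PM to 5:12 PM is an hour.

an hour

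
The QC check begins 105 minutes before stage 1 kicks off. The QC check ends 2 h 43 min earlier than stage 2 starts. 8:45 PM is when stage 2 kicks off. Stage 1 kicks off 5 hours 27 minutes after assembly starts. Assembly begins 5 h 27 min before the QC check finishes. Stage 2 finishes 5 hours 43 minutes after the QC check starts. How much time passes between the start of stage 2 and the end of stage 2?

The QC check ends at 8:45 PM − 163 min = 6:02 PM.
Assembly starts at 6:02 PM − 327 min = 12:35 PM.
Stage 1 starts at 12:35 PM + 327 min = 6:02 PM.
The QC check starts at 6:02 PM − 105 min = 4:17 PM.
Stage 2 ends at 4:17 PM + 343 min = 10:00 PM.
From 8:45 PM to 10:00 PM is 1 hour 15 minutes.

1 hour 15 minutes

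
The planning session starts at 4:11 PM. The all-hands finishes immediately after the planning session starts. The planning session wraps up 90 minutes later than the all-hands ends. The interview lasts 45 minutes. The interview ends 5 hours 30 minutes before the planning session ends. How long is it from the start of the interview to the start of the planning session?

The all-hands ends at 4:11 PM.
The planning session ends at 4:11 PM + 90 min = 5:41 PM.
The interview ends at 5:41 PM − 330 min = 12:11 PM.
The interview starts at 12:11 PM − 45 min = 11:26 AM.
From 11:26 AM to 4:11 PM is 4 hours 45 minutes.

4 hours 45 minutes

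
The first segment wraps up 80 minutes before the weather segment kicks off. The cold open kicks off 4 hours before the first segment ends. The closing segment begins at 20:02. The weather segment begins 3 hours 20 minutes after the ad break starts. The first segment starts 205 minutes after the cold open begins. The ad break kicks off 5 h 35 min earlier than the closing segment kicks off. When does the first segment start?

15:52

The ad break starts at 20:02 − 335 min = 14:27.
The weather segment starts at 14:27 + 200 min = 17:47.
The first segment ends at 17:47 − 80 min = 16:27.
The cold open starts at 16:27 − 240 min = 12:27.
The first segment starts at 12:27 + 205 min = 15:52.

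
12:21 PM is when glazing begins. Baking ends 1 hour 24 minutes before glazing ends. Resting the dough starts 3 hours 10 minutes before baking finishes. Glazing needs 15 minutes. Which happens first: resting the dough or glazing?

resting the dough

Glazing ends at 12:21 PM + 15 min = 12:36 PM.
Baking ends at 12:36 PM − 84 min = 11:12 AM.
Resting the dough starts at 11:12 AM − 190 min = 8:02 AM.
Resting the dough starts at 8:02 AM and glazing starts at 12:21 PM, so resting the dough is first.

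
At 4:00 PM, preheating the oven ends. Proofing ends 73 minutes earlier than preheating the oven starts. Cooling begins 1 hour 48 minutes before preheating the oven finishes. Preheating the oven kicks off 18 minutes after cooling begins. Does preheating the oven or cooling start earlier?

cooling

Cooling starts at 4:00 PM − 108 min = 2:12 PM.
Preheating the oven starts at 2:12 PM + 18 min = 2:30 PM.
Preheating the oven starts at 2:30 PM and cooling starts at 2:12 PM, so cooling is first.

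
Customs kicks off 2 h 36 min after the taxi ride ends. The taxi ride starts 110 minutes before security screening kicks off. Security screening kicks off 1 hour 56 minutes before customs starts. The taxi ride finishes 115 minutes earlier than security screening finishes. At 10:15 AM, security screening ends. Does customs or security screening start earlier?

The taxi ride ends at 10:15 AM − 115 min = 8:20 AM.
Customs starts at 8:20 AM + 156 min = 10:56 AM.
Security screening starts at 10:56 AM − 116 min = 9:00 AM.
Customs starts at 10:56 AM and security screening starts at 9:00 AM, so security screening is first.

security screening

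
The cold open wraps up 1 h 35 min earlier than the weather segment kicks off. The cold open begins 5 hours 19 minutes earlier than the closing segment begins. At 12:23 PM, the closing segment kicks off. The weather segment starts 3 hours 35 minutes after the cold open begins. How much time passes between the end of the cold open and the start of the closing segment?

199 minutes

The cold open starts at 12:23 PM − 319 min = 7:04 AM.
The weather segment starts at 7:04 AM + 215 min = 10:39 AM.
The cold open ends at 10:39 AM − 95 min = 9:04 AM.
From 9:04 AM to 12:23 PM is 199 minutes.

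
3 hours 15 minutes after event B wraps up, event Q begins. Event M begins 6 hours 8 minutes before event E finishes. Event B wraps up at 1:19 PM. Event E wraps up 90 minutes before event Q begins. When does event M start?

8:56 AM

Event Q starts at 1:19 PM + 195 min = 4:34 PM.
Event E ends at 4:34 PM − 90 min = 3:04 PM.
Event M starts at 3:04 PM − 368 min = 8:56 AM.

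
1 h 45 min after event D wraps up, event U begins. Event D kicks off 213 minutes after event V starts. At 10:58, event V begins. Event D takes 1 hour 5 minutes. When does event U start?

17:21

Event D starts at 10:58 + 213 min = 14:31.
Event D ends at 14:31 + 65 min = 15:36.
Event U starts at 15:36 + 105 min = 17:21.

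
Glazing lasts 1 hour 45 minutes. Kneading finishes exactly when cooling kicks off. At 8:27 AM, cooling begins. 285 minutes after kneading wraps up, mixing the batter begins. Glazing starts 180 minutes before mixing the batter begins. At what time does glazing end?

11:57 AM

Kneading ends at 8:27 AM.
Mixing the batter starts at 8:27 AM + 285 min = 1:12 PM.
Glazing starts at 1:12 PM − 180 min = 10:12 AM.
Glazing ends at 10:12 AM + 105 min = 11:57 AM.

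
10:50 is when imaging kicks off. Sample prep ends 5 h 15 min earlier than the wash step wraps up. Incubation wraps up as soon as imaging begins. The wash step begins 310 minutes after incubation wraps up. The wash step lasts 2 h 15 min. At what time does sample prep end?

Incubation ends at 10:50.
The wash step starts at 10:50 + 310 min = 16:00.
The wash step ends at 16:00 + 135 min = 18:15.
Sample prep ends at 18:15 − 315 min = 13:00.

13:00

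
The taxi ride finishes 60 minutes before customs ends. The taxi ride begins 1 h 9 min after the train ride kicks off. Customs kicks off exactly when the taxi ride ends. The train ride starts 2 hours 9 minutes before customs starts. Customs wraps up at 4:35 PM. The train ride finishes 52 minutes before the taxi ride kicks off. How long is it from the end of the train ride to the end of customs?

172 minutes

The taxi ride ends at 4:35 PM − 60 min = 3:35 PM.
So customs starts at 3:35 PM.
The train ride starts at 3:35 PM − 129 min = 1:26 PM.
The taxi ride starts at 1:26 PM + 69 min = 2:35 PM.
The train ride ends at 2:35 PM − 52 min = 1:43 PM.
From 1:43 PM to 4:35 PM is 172 minutes.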